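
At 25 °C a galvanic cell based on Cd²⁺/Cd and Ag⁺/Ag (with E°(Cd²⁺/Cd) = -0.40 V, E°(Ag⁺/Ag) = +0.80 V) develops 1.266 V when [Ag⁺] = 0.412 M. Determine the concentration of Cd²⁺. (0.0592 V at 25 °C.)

From the Nernst equation, log Q = n(E° − E)/0.0592 = 2(1.20 − 1.266)/0.0592 = -2.230, so Q = 0.00589.
With Q = [Cd²⁺]/[Ag⁺]^2 and the known concentrations, [Cd²⁺] in the numerator gives [Cd²⁺] = 0.001 M.

0.001 M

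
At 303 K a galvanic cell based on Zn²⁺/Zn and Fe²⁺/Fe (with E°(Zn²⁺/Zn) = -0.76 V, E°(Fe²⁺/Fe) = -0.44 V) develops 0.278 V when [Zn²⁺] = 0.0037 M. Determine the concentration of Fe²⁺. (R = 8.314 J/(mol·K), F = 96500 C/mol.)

1.5 × 10^-4 M

From the Nernst equation, ln Q = nF(E° − E)/RT = 2×96500×(0.32 − 0.278)/(8.314×303) = 3.218, so Q = 25.0.
With Q = [Zn²⁺]/[Fe²⁺] and the known concentrations, [Fe²⁺] in the denominator gives [Fe²⁺] = 1.5 × 10^-4 M.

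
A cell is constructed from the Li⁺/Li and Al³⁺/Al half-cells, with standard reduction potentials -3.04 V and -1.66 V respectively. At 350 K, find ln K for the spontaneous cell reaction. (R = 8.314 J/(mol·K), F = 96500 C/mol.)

ln K = 137.3

E°_cell = -1.66 − (-3.04) = 1.38 V, with n = 3 electrons transferred.
At equilibrium E = 0, so the Nernst equation gives ln K = nFE°/RT = (3)(96500)(1.38)/((8.314)(350)) = 137.29.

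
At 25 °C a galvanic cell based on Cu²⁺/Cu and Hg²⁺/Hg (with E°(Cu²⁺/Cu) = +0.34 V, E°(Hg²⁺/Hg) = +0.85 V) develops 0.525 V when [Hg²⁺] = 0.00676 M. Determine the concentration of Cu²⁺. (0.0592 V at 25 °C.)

From the Nernst equation, log Q = n(E° − E)/0.0592 = 2(0.51 − 0.525)/0.0592 = -0.507, so Q = 0.311.
With Q = [Cu²⁺]/[Hg²⁺] and the known concentrations, [Cu²⁺] in the numerator gives [Cu²⁺] = 0.0021 M.

0.0021 M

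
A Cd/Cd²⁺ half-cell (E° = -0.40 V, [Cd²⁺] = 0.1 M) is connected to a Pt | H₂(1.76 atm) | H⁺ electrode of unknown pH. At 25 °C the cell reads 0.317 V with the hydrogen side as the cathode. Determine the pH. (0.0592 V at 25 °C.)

E°_cell = 0.40 V and n = 2.
log Q = n(E° − E)/0.0592 = 2×(0.40 − 0.317)/0.0592 = 2.804.
With Q = [Cd²⁺]·P(H₂) / [H⁺]^2, solving for [H⁺] gives log[H⁺] = -1.779, so pH = 1.78.

pH = 1.78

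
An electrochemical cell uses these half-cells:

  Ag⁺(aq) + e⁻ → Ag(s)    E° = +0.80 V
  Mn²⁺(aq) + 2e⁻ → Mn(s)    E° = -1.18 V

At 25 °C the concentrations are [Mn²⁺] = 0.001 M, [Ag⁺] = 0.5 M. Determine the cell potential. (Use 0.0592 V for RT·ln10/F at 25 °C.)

2.05 V

The Ag⁺/Ag couple has the higher reduction potential and acts as the cathode, so E°_cell = +0.80 − (-1.18) = 1.98 V.
Balancing electrons gives n = 2; the reaction quotient is Q = [Mn²⁺]/[Ag⁺]^2 = 0.00400.
At 25 °C, E = E° − (0.0592/n) log Q = 1.98 − (0.0592/2)(-2.398) = 1.980 + 0.071 = 2.051 V.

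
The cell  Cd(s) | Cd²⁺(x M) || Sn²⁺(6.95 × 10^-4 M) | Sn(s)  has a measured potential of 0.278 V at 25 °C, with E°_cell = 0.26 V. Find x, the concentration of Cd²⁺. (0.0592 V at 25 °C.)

From the Nernst equation, log Q = n(E° − E)/0.0592 = 2(0.26 − 0.278)/0.0592 = -0.608, so Q = 0.247.
With Q = [Cd²⁺]/[Sn²⁺] and the known concentrations, [Cd²⁺] in the numerator gives [Cd²⁺] = 1.7 × 10^-4 M.

1.7 × 10^-4 M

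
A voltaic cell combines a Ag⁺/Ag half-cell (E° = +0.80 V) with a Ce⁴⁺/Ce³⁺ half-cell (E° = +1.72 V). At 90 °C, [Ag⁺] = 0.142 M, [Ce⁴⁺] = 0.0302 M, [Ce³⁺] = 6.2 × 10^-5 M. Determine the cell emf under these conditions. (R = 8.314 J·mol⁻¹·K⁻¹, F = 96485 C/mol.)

The Ce⁴⁺/Ce³⁺ couple has the higher reduction potential and acts as the cathode, so E°_cell = +1.72 − (+0.80) = 0.92 V.
Balancing electrons gives n = 1; the reaction quotient is Q = [Ag⁺]·[Ce³⁺]/[Ce⁴⁺] = 2.92 × 10^-4.
E = E° − (RT/nF) ln Q = 0.92 − (8.314×363)/(1×96485) × (-8.140) = 0.920 + 0.255 = 1.175 V.

1.17 V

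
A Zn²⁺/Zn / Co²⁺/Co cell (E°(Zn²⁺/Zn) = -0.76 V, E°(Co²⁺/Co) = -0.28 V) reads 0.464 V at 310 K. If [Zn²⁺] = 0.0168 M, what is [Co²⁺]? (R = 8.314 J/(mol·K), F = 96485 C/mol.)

From the Nernst equation, ln Q = nF(E° − E)/RT = 2×96485×(0.48 − 0.464)/(8.314×310) = 1.198, so Q = 3.31.
With Q = [Zn²⁺]/[Co²⁺] and the known concentrations, [Co²⁺] in the denominator gives [Co²⁺] = 0.0051 M.

0.0051 M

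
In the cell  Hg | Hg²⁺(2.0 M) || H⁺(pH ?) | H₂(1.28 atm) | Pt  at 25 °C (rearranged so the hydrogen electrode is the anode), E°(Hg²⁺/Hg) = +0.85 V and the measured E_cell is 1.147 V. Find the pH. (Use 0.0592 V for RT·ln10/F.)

E°_cell = 0.85 V and n = 2.
log Q = n(E° − E)/0.0592 = 2×(0.85 − 1.147)/0.0592 = -10.034.
With Q = [H⁺]^2 / ([Hg²⁺]·P(H₂)), solving for [H⁺] gives log[H⁺] = -4.813, so pH = 4.81.

pH = 4.81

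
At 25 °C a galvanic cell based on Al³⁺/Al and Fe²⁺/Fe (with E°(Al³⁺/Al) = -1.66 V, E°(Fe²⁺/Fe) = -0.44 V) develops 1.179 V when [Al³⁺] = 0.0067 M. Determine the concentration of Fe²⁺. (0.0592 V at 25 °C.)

From the Nernst equation, log Q = n(E° − E)/0.0592 = 6(1.22 − 1.179)/0.0592 = 4.155, so Q = 1.43 × 10^4.
With Q = [Al³⁺]^2/[Fe²⁺]^3 and the known concentrations, [Fe²⁺]^3 in the denominator gives [Fe²⁺] = 0.0015 M.

0.0015 M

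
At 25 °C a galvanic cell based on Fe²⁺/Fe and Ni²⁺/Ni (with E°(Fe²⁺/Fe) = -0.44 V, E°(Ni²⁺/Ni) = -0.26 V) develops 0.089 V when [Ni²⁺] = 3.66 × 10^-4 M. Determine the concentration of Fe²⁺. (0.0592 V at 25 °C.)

0.43 M

From the Nernst equation, log Q = n(E° − E)/0.0592 = 2(0.18 − 0.089)/0.0592 = 3.074, so Q = 1190.
With Q = [Fe²⁺]/[Ni²⁺] and the known concentrations, [Fe²⁺] in the numerator gives [Fe²⁺] = 0.43 M.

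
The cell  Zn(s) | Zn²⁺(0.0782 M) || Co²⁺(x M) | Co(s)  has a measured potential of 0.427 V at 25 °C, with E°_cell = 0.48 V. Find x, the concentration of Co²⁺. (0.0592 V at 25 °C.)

0.0013 M

From the Nernst equation, log Q = n(E° − E)/0.0592 = 2(0.48 − 0.427)/0.0592 = 1.791, so Q = 61.7.
With Q = [Zn²⁺]/[Co²⁺] and the known concentrations, [Co²⁺] in the denominator gives [Co²⁺] = 0.0013 M.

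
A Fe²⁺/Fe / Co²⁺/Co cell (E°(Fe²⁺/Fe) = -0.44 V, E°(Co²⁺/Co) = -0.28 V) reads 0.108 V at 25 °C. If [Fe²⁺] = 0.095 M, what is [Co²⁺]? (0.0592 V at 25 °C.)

From the Nernst equation, log Q = n(E° − E)/0.0592 = 2(0.16 − 0.108)/0.0592 = 1.757, so Q = 57.1.
With Q = [Fe²⁺]/[Co²⁺] and the known concentrations, [Co²⁺] in the denominator gives [Co²⁺] = 0.0017 M.

0.0017 M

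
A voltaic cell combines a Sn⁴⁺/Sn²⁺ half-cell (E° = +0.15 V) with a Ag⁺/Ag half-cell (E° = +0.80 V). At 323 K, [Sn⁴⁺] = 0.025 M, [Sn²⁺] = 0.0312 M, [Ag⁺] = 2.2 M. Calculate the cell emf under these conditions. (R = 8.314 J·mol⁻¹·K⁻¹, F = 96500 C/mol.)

0.675 V

The Ag⁺/Ag couple has the higher reduction potential and acts as the cathode, so E°_cell = +0.80 − (+0.15) = 0.65 V.
Balancing electrons gives n = 2; the reaction quotient is Q = [Sn⁴⁺]/([Sn²⁺]·[Ag⁺]^2) = 0.166.
E = E° − (RT/nF) ln Q = 0.65 − (8.314×323)/(2×96500) × (-1.798) = 0.650 + 0.025 = 0.675 V.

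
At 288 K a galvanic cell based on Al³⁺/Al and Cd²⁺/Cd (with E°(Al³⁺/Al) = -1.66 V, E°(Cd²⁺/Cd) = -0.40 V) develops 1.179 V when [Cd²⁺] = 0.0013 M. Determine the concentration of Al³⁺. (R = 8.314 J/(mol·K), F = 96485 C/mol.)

From the Nernst equation, ln Q = nF(E° − E)/RT = 6×96485×(1.26 − 1.179)/(8.314×288) = 19.584, so Q = 3.2 × 10^8.
With Q = [Al³⁺]^2/[Cd²⁺]^3 and the known concentrations, [Al³⁺]^2 in the numerator gives [Al³⁺] = 0.84 M.

0.84 M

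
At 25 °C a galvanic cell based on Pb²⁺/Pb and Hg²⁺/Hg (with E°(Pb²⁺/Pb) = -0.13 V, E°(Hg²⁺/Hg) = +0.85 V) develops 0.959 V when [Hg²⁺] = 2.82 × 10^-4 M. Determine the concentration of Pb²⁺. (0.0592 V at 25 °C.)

From the Nernst equation, log Q = n(E° − E)/0.0592 = 2(0.98 − 0.959)/0.0592 = 0.709, so Q = 5.12.
With Q = [Pb²⁺]/[Hg²⁺] and the known concentrations, [Pb²⁺] in the numerator gives [Pb²⁺] = 0.0014 M.

0.0014 M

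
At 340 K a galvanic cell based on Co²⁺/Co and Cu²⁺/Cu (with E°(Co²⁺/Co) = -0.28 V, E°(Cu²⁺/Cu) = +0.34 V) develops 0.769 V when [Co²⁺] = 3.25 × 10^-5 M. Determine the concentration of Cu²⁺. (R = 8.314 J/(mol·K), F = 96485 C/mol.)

From the Nernst equation, ln Q = nF(E° − E)/RT = 2×96485×(0.62 − 0.769)/(8.314×340) = -10.172, so Q = 3.82 × 10^-5.
With Q = [Co²⁺]/[Cu²⁺] and the known concentrations, [Cu²⁺] in the denominator gives [Cu²⁺] = 0.85 M.

0.85 M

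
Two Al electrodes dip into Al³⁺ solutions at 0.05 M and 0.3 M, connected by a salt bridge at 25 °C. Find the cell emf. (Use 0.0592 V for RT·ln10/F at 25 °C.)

Both half-cells are Al³⁺/Al, so E°_cell = 0. The concentrated side is the cathode; the cell reaction moves Al³⁺ from high to low concentration with n = 3.
Q = [Al³⁺]_dilute/[Al³⁺]_conc = 0.05/0.3 = 0.167.
E = 0 − (0.0592/3) log Q = −(0.0592/3)(-0.778) = 0.0154 V.

0.015 V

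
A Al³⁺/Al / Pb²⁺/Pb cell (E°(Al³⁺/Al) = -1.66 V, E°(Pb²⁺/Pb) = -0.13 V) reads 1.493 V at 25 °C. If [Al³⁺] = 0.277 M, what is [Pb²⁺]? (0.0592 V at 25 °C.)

From the Nernst equation, log Q = n(E° − E)/0.0592 = 6(1.53 − 1.493)/0.0592 = 3.750, so Q = 5620.
With Q = [Al³⁺]^2/[Pb²⁺]^3 and the known concentrations, [Pb²⁺]^3 in the denominator gives [Pb²⁺] = 0.024 M.

0.024 M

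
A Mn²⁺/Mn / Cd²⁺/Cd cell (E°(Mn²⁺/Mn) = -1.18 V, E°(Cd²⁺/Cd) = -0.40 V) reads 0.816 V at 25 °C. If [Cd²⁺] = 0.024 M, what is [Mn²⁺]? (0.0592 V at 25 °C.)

From the Nernst equation, log Q = n(E° − E)/0.0592 = 2(0.78 − 0.816)/0.0592 = -1.216, so Q = 0.0608.
With Q = [Mn²⁺]/[Cd²⁺] and the known concentrations, [Mn²⁺] in the numerator gives [Mn²⁺] = 0.0015 M.

0.0015 M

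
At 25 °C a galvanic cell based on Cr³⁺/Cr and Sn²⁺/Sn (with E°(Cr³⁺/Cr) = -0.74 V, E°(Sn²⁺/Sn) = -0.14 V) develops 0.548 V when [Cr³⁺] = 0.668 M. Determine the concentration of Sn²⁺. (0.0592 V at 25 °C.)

From the Nernst equation, log Q = n(E° − E)/0.0592 = 6(0.60 − 0.548)/0.0592 = 5.270, so Q = 1.86 × 10^5.
With Q = [Cr³⁺]^2/[Sn²⁺]^3 and the known concentrations, [Sn²⁺]^3 in the denominator gives [Sn²⁺] = 0.013 M.

0.013 M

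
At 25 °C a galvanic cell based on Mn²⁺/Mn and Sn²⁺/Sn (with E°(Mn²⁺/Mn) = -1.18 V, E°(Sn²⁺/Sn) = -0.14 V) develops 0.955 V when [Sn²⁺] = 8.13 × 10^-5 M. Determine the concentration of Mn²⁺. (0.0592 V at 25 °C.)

0.06 M

From the Nernst equation, log Q = n(E° − E)/0.0592 = 2(1.04 − 0.955)/0.0592 = 2.872, so Q = 744.
With Q = [Mn²⁺]/[Sn²⁺] and the known concentrations, [Mn²⁺] in the numerator gives [Mn²⁺] = 0.06 M.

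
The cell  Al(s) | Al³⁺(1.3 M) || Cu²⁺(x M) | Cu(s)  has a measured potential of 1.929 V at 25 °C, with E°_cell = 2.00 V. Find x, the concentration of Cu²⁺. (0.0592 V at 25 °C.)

0.0048 M

From the Nernst equation, log Q = n(E° − E)/0.0592 = 6(2.00 − 1.929)/0.0592 = 7.196, so Q = 1.57 × 10^7.
With Q = [Al³⁺]^2/[Cu²⁺]^3 and the known concentrations, [Cu²⁺]^3 in the denominator gives [Cu²⁺] = 0.0048 M.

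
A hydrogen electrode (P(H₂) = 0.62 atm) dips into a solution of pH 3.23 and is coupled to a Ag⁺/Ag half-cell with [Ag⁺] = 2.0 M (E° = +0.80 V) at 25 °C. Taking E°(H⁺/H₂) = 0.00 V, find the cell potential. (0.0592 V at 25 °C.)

1.00 V

The Ag⁺/Ag couple is the cathode, so E°_cell = 0.80 V; n = 2.
[H⁺] = 10^(−3.23) = 5.9 × 10^-4 M, and Q = [H⁺]^2 / ([Ag⁺]^2·P(H₂)) = 1.4 × 10^-7.
E = E° − (0.0592/2) log Q = 0.80 − (0.0592/2)(-6.854) = 1.003 V.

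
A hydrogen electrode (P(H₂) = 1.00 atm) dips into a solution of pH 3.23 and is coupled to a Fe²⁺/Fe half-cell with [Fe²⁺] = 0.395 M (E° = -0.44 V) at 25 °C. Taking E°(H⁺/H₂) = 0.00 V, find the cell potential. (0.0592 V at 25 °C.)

The hydrogen couple is the cathode, so E°_cell = 0.44 V; n = 2.
[H⁺] = 10^(−3.23) = 5.9 × 10^-4 M, and Q = [Fe²⁺]·P(H₂) / [H⁺]^2 = 1.14 × 10^6.
E = E° − (0.0592/2) log Q = 0.44 − (0.0592/2)(6.057) = 0.261 V.

0.26 V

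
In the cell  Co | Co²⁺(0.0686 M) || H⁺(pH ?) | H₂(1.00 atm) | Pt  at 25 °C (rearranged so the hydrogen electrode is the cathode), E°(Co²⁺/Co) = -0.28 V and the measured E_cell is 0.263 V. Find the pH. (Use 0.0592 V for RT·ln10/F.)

E°_cell = 0.28 V and n = 2.
log Q = n(E° − E)/0.0592 = 2×(0.28 − 0.263)/0.0592 = 0.574.
With Q = [Co²⁺]·P(H₂) / [H⁺]^2, solving for [H⁺] gives log[H⁺] = -0.869, so pH = 0.87.

pH = 0.87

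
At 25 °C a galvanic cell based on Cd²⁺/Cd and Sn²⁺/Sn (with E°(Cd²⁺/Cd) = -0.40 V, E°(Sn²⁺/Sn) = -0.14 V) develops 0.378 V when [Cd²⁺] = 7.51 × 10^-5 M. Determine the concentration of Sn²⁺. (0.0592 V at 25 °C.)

From the Nernst equation, log Q = n(E° − E)/0.0592 = 2(0.26 − 0.378)/0.0592 = -3.986, so Q = 1.03 × 10^-4.
With Q = [Cd²⁺]/[Sn²⁺] and the known concentrations, [Sn²⁺] in the denominator gives [Sn²⁺] = 0.73 M.

0.73 M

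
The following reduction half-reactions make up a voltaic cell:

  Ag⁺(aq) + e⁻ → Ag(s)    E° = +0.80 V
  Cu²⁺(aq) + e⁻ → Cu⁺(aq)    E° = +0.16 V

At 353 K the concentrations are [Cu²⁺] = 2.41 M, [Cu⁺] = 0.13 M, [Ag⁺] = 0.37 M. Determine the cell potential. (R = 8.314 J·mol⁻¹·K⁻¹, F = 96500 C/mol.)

The Ag⁺/Ag couple has the higher reduction potential and acts as the cathode, so E°_cell = +0.80 − (+0.16) = 0.64 V.
Balancing electrons gives n = 1; the reaction quotient is Q = [Cu²⁺]/([Cu⁺]·[Ag⁺]) = 50.1.
E = E° − (RT/nF) ln Q = 0.64 − (8.314×353)/(1×96500) × (3.914) = 0.640 − 0.119 = 0.521 V.

0.521 V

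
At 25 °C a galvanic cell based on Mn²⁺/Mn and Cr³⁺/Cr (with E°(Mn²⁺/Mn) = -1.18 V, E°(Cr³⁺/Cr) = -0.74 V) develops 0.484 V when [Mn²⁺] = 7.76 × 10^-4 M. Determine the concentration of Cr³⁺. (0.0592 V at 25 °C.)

From the Nernst equation, log Q = n(E° − E)/0.0592 = 6(0.44 − 0.484)/0.0592 = -4.459, so Q = 3.47 × 10^-5.
With Q = [Mn²⁺]^3/[Cr³⁺]^2 and the known concentrations, [Cr³⁺]^2 in the denominator gives [Cr³⁺] = 0.0037 M.

0.0037 M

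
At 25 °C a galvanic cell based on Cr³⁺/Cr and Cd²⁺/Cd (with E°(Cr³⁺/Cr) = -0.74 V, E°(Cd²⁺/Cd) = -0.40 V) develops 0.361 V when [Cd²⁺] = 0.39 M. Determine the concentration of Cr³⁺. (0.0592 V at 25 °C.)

0.021 M

From the Nernst equation, log Q = n(E° − E)/0.0592 = 6(0.34 − 0.361)/0.0592 = -2.128, so Q = 0.00744.
With Q = [Cr³⁺]^2/[Cd²⁺]^3 and the known concentrations, [Cr³⁺]^2 in the numerator gives [Cr³⁺] = 0.021 M.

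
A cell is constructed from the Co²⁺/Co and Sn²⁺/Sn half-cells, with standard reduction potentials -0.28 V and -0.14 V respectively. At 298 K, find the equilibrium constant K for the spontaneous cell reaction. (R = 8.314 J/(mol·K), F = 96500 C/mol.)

E°_cell = -0.14 − (-0.28) = 0.14 V, with n = 2 electrons transferred.
At equilibrium E = 0, so the Nernst equation gives ln K = nFE°/RT = (2)(96500)(0.14)/((8.314)(298)) = 10.91.
K = e^10.91 = 5.4 × 10^4.

5.4 × 10^4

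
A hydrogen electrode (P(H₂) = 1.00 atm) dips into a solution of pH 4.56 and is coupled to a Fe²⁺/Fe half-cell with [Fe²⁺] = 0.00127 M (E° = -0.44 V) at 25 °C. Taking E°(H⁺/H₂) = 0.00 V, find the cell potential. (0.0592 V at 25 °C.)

The hydrogen couple is the cathode, so E°_cell = 0.44 V; n = 2.
[H⁺] = 10^(−4.56) = 2.8 × 10^-5 M, and Q = [Fe²⁺]·P(H₂) / [H⁺]^2 = 1.67 × 10^6.
E = E° − (0.0592/2) log Q = 0.44 − (0.0592/2)(6.224) = 0.256 V.

0.26 V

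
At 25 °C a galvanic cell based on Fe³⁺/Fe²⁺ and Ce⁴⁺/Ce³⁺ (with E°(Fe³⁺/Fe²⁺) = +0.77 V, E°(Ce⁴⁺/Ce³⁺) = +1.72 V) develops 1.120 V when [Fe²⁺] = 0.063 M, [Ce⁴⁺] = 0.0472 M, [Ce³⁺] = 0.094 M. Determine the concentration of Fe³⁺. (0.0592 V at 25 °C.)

From the Nernst equation, log Q = n(E° − E)/0.0592 = 1(0.95 − 1.120)/0.0592 = -2.872, so Q = 0.00134.
With Q = [Fe³⁺]·[Ce³⁺]/([Fe²⁺]·[Ce⁴⁺]) and the known concentrations, [Fe³⁺] in the numerator gives [Fe³⁺] = 4.3 × 10^-5 M.

4.3 × 10^-5 M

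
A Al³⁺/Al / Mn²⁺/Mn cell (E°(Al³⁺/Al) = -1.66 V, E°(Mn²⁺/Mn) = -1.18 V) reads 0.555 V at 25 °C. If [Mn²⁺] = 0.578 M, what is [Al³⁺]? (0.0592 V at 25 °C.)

From the Nernst equation, log Q = n(E° − E)/0.0592 = 6(0.48 − 0.555)/0.0592 = -7.601, so Q = 2.5 × 10^-8.
With Q = [Al³⁺]^2/[Mn²⁺]^3 and the known concentrations, [Al³⁺]^2 in the numerator gives [Al³⁺] = 7 × 10^-5 M.

7 × 10^-5 M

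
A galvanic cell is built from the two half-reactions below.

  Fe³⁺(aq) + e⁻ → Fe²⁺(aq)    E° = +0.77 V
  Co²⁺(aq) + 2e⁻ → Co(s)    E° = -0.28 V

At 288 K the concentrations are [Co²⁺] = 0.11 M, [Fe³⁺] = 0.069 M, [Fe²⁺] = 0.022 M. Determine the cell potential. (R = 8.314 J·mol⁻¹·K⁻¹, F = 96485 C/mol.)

1.11 V

The Fe³⁺/Fe²⁺ couple has the higher reduction potential and acts as the cathode, so E°_cell = +0.77 − (-0.28) = 1.05 V.
Balancing electrons gives n = 2; the reaction quotient is Q = [Co²⁺]·[Fe²⁺]^2/[Fe³⁺]^2 = 0.0112.
E = E° − (RT/nF) ln Q = 1.05 − (8.314×288)/(2×96485) × (-4.493) = 1.050 + 0.056 = 1.106 V.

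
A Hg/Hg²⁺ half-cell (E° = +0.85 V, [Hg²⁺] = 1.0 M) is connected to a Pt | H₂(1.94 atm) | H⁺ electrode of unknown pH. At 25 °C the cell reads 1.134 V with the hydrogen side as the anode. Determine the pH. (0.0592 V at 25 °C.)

E°_cell = 0.85 V and n = 2.
log Q = n(E° − E)/0.0592 = 2×(0.85 − 1.134)/0.0592 = -9.595.
With Q = [H⁺]^2 / ([Hg²⁺]·P(H₂)), solving for [H⁺] gives log[H⁺] = -4.653, so pH = 4.65.

pH = 4.65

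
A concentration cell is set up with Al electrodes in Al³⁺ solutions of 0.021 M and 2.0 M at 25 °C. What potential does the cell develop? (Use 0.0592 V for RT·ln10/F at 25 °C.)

0.039 V

Both half-cells are Al³⁺/Al, so E°_cell = 0. The concentrated side is the cathode; the cell reaction moves Al³⁺ from high to low concentration with n = 3.
Q = [Al³⁺]_dilute/[Al³⁺]_conc = 0.021/2.0 = 0.0105.
E = 0 − (0.0592/3) log Q = −(0.0592/3)(-1.979) = 0.0391 V.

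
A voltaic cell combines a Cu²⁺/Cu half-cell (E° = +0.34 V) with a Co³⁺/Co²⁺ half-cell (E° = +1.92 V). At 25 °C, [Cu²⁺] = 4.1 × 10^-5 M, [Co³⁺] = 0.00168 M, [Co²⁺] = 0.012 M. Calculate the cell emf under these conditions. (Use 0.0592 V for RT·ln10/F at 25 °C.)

The Co³⁺/Co²⁺ couple has the higher reduction potential and acts as the cathode, so E°_cell = +1.92 − (+0.34) = 1.58 V.
Balancing electrons gives n = 2; the reaction quotient is Q = [Cu²⁺]·[Co²⁺]^2/[Co³⁺]^2 = 0.00209.
At 25 °C, E = E° − (0.0592/n) log Q = 1.58 − (0.0592/2)(-2.679) = 1.580 + 0.079 = 1.659 V.

1.66 V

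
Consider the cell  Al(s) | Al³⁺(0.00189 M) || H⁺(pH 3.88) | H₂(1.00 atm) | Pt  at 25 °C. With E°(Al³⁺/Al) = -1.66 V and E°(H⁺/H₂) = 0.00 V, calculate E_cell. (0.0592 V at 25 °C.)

The hydrogen couple is the cathode, so E°_cell = 1.66 V; n = 6.
[H⁺] = 10^(−3.88) = 1.3 × 10^-4 M, and Q = [Al³⁺]^2·P(H₂)^3 / [H⁺]^6 = 6.81 × 10^17.
E = E° − (0.0592/6) log Q = 1.66 − (0.0592/6)(17.833) = 1.484 V.

1.48 V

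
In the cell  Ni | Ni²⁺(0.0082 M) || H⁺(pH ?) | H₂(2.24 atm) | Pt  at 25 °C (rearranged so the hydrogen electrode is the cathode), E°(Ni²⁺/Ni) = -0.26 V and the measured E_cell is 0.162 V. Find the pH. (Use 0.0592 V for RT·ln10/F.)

E°_cell = 0.26 V and n = 2.
log Q = n(E° − E)/0.0592 = 2×(0.26 − 0.162)/0.0592 = 3.311.
With Q = [Ni²⁺]·P(H₂) / [H⁺]^2, solving for [H⁺] gives log[H⁺] = -2.523, so pH = 2.52.

pH = 2.52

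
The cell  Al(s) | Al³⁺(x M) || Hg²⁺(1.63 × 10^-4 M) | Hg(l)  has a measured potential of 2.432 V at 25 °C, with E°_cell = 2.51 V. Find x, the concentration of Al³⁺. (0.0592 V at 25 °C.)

From the Nernst equation, log Q = n(E° − E)/0.0592 = 6(2.51 − 2.432)/0.0592 = 7.905, so Q = 8.04 × 10^7.
With Q = [Al³⁺]^2/[Hg²⁺]^3 and the known concentrations, [Al³⁺]^2 in the numerator gives [Al³⁺] = 0.019 M.

0.019 M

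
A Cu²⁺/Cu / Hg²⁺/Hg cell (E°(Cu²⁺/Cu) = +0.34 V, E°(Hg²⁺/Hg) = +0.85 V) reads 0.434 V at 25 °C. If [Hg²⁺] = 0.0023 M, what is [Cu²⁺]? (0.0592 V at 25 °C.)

From the Nernst equation, log Q = n(E° − E)/0.0592 = 2(0.51 − 0.434)/0.0592 = 2.568, so Q = 369.
With Q = [Cu²⁺]/[Hg²⁺] and the known concentrations, [Cu²⁺] in the numerator gives [Cu²⁺] = 0.85 M.

0.85 M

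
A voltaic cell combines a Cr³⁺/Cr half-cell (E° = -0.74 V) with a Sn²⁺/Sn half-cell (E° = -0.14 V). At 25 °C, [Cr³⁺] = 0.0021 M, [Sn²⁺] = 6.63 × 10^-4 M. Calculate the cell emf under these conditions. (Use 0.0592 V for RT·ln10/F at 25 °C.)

0.559 V

The Sn²⁺/Sn couple has the higher reduction potential and acts as the cathode, so E°_cell = -0.14 − (-0.74) = 0.60 V.
Balancing electrons gives n = 6; the reaction quotient is Q = [Cr³⁺]^2/[Sn²⁺]^3 = 1.51 × 10^4.
At 25 °C, E = E° − (0.0592/n) log Q = 0.60 − (0.0592/6)(4.180) = 0.600 − 0.041 = 0.559 V.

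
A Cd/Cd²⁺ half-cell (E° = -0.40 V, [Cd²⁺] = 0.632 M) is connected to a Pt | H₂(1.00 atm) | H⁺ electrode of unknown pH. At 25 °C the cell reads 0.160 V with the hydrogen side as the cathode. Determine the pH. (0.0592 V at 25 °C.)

E°_cell = 0.40 V and n = 2.
log Q = n(E° − E)/0.0592 = 2×(0.40 − 0.160)/0.0592 = 8.108.
With Q = [Cd²⁺]·P(H₂) / [H⁺]^2, solving for [H⁺] gives log[H⁺] = -4.154, so pH = 4.15.

pH = 4.15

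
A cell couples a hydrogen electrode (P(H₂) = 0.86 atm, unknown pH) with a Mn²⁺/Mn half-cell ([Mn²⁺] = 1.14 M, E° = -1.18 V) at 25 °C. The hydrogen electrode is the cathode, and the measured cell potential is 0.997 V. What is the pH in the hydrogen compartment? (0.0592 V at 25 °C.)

E°_cell = 1.18 V and n = 2.
log Q = n(E° − E)/0.0592 = 2×(1.18 − 0.997)/0.0592 = 6.182.
With Q = [Mn²⁺]·P(H₂) / [H⁺]^2, solving for [H⁺] gives log[H⁺] = -3.096, so pH = 3.10.

pH = 3.10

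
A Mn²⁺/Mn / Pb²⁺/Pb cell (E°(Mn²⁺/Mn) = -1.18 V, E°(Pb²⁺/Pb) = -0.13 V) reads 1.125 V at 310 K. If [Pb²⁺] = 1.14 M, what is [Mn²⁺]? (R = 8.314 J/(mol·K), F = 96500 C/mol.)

0.0041 M

From the Nernst equation, ln Q = nF(E° − E)/RT = 2×96500×(1.05 − 1.125)/(8.314×310) = -5.616, so Q = 0.00364.
With Q = [Mn²⁺]/[Pb²⁺] and the known concentrations, [Mn²⁺] in the numerator gives [Mn²⁺] = 0.0041 M.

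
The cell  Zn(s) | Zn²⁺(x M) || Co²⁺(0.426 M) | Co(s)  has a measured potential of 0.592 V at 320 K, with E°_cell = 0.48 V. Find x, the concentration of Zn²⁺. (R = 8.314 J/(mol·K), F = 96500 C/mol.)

From the Nernst equation, ln Q = nF(E° − E)/RT = 2×96500×(0.48 − 0.592)/(8.314×320) = -8.125, so Q = 2.96 × 10^-4.
With Q = [Zn²⁺]/[Co²⁺] and the known concentrations, [Zn²⁺] in the numerator gives [Zn²⁺] = 1.3 × 10^-4 M.

1.3 × 10^-4 M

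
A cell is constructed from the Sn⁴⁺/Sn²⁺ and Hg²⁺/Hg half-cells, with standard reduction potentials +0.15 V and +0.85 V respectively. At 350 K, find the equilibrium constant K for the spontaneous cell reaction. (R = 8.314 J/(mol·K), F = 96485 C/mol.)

1.4 × 10^20

E°_cell = +0.85 − (+0.15) = 0.70 V, with n = 2 electrons transferred.
At equilibrium E = 0, so the Nernst equation gives ln K = nFE°/RT = (2)(96485)(0.70)/((8.314)(350)) = 46.42.
K = e^46.42 = 1.4 × 10^20.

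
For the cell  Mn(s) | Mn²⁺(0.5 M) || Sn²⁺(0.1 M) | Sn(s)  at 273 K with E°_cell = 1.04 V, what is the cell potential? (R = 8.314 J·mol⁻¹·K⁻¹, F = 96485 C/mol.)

1.02 V

Balancing electrons gives n = 2; the reaction quotient is Q = [Mn²⁺]/[Sn²⁺] = 5.00.
E = E° − (RT/nF) ln Q = 1.04 − (8.314×273)/(2×96485) × (1.609) = 1.040 − 0.019 = 1.021 V.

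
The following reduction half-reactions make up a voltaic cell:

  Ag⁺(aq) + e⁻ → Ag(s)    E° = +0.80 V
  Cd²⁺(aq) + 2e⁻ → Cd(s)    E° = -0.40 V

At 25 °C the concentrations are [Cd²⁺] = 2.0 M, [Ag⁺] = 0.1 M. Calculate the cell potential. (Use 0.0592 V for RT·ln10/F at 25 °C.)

The Ag⁺/Ag couple has the higher reduction potential and acts as the cathode, so E°_cell = +0.80 − (-0.40) = 1.20 V.
Balancing electrons gives n = 2; the reaction quotient is Q = [Cd²⁺]/[Ag⁺]^2 = 200.
At 25 °C, E = E° − (0.0592/n) log Q = 1.20 − (0.0592/2)(2.301) = 1.200 − 0.068 = 1.132 V.

1.13 V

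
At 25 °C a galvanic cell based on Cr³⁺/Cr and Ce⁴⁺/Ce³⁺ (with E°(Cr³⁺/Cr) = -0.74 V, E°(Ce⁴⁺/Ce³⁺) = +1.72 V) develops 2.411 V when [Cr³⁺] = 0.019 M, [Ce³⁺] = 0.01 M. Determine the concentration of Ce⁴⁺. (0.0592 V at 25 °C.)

From the Nernst equation, log Q = n(E° − E)/0.0592 = 3(2.46 − 2.411)/0.0592 = 2.483, so Q = 304.
With Q = [Cr³⁺]·[Ce³⁺]^3/[Ce⁴⁺]^3 and the known concentrations, [Ce⁴⁺]^3 in the denominator gives [Ce⁴⁺] = 4 × 10^-4 M.

4 × 10^-4 M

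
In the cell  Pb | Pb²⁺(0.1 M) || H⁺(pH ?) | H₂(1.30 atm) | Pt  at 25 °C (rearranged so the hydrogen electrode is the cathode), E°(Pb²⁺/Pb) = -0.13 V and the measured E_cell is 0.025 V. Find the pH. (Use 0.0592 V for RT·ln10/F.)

E°_cell = 0.13 V and n = 2.
log Q = n(E° − E)/0.0592 = 2×(0.13 − 0.025)/0.0592 = 3.547.
With Q = [Pb²⁺]·P(H₂) / [H⁺]^2, solving for [H⁺] gives log[H⁺] = -2.217, so pH = 2.22.

pH = 2.22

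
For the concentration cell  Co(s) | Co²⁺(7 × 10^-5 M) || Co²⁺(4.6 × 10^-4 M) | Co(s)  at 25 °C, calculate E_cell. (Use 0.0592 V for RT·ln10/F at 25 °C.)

Both half-cells are Co²⁺/Co, so E°_cell = 0. The concentrated side is the cathode; the cell reaction moves Co²⁺ from high to low concentration with n = 2.
Q = [Co²⁺]_dilute/[Co²⁺]_conc = 7 × 10^-5/4.6 × 10^-4 = 0.152.
E = 0 − (0.0592/2) log Q = −(0.0592/2)(-0.818) = 0.0242 V.

0.024 V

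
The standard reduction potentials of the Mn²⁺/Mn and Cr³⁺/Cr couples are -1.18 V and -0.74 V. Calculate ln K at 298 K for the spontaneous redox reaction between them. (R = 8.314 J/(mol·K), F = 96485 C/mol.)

ln K = 102.8

E°_cell = -0.74 − (-1.18) = 0.44 V, with n = 6 electrons transferred.
At equilibrium E = 0, so the Nernst equation gives ln K = nFE°/RT = (6)(96485)(0.44)/((8.314)(298)) = 102.81.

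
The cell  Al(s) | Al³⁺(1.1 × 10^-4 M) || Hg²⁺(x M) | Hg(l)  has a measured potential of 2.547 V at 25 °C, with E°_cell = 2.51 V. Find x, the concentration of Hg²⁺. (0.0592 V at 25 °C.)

From the Nernst equation, log Q = n(E° − E)/0.0592 = 6(2.51 − 2.547)/0.0592 = -3.750, so Q = 1.78 × 10^-4.
With Q = [Al³⁺]^2/[Hg²⁺]^3 and the known concentrations, [Hg²⁺]^3 in the denominator gives [Hg²⁺] = 0.041 M.

0.041 M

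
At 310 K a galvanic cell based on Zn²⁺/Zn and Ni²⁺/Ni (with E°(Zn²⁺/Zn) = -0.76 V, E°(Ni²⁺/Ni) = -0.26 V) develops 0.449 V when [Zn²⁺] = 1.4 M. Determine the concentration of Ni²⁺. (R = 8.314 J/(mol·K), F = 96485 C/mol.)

0.031 M

From the Nernst equation, ln Q = nF(E° − E)/RT = 2×96485×(0.50 − 0.449)/(8.314×310) = 3.818, so Q = 45.5.
With Q = [Zn²⁺]/[Ni²⁺] and the known concentrations, [Ni²⁺] in the denominator gives [Ni²⁺] = 0.031 M.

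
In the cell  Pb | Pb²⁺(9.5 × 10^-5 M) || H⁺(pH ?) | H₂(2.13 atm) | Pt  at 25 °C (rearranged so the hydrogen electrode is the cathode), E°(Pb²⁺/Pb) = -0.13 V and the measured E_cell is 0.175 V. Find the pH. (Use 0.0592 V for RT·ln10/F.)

E°_cell = 0.13 V and n = 2.
log Q = n(E° − E)/0.0592 = 2×(0.13 − 0.175)/0.0592 = -1.520.
With Q = [Pb²⁺]·P(H₂) / [H⁺]^2, solving for [H⁺] gives log[H⁺] = -1.087, so pH = 1.09.

pH = 1.09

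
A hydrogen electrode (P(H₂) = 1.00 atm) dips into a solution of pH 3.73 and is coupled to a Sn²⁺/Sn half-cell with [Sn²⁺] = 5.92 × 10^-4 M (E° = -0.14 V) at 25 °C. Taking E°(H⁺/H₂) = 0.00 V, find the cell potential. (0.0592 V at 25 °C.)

The hydrogen couple is the cathode, so E°_cell = 0.14 V; n = 2.
[H⁺] = 10^(−3.73) = 1.9 × 10^-4 M, and Q = [Sn²⁺]·P(H₂) / [H⁺]^2 = 1.71 × 10^4.
E = E° − (0.0592/2) log Q = 0.14 − (0.0592/2)(4.232) = 0.015 V.

0.015 V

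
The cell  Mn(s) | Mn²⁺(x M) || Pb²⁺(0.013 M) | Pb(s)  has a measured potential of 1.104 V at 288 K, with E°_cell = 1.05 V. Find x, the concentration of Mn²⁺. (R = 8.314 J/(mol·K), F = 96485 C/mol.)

From the Nernst equation, ln Q = nF(E° − E)/RT = 2×96485×(1.05 − 1.104)/(8.314×288) = -4.352, so Q = 0.0129.
With Q = [Mn²⁺]/[Pb²⁺] and the known concentrations, [Mn²⁺] in the numerator gives [Mn²⁺] = 1.7 × 10^-4 M.

1.7 × 10^-4 M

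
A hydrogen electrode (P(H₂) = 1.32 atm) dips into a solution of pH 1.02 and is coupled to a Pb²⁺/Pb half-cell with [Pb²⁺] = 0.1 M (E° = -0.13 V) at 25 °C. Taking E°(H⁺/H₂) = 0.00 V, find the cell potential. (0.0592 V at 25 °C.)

0.096 V

The hydrogen couple is the cathode, so E°_cell = 0.13 V; n = 2.
[H⁺] = 10^(−1.02) = 0.095 M, and Q = [Pb²⁺]·P(H₂) / [H⁺]^2 = 14.5.
E = E° − (0.0592/2) log Q = 0.13 − (0.0592/2)(1.161) = 0.096 V.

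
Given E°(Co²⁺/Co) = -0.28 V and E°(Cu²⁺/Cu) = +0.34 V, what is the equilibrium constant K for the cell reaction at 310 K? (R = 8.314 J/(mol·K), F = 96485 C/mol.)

1.4 × 10^20

E°_cell = +0.34 − (-0.28) = 0.62 V, with n = 2 electrons transferred.
At equilibrium E = 0, so the Nernst equation gives ln K = nFE°/RT = (2)(96485)(0.62)/((8.314)(310)) = 46.42.
K = e^46.42 = 1.4 × 10^20.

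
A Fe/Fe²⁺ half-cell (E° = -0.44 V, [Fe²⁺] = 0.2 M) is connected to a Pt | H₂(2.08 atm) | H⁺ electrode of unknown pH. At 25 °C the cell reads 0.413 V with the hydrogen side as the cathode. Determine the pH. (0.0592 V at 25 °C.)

pH = 0.65

E°_cell = 0.44 V and n = 2.
log Q = n(E° − E)/0.0592 = 2×(0.44 − 0.413)/0.0592 = 0.912.
With Q = [Fe²⁺]·P(H₂) / [H⁺]^2, solving for [H⁺] gives log[H⁺] = -0.647, so pH = 0.65.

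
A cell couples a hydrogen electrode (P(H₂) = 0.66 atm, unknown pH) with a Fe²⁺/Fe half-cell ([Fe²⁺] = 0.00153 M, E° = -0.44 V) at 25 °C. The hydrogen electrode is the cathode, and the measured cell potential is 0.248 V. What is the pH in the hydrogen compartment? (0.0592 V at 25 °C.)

E°_cell = 0.44 V and n = 2.
log Q = n(E° − E)/0.0592 = 2×(0.44 − 0.248)/0.0592 = 6.486.
With Q = [Fe²⁺]·P(H₂) / [H⁺]^2, solving for [H⁺] gives log[H⁺] = -4.741, so pH = 4.74.

pH = 4.74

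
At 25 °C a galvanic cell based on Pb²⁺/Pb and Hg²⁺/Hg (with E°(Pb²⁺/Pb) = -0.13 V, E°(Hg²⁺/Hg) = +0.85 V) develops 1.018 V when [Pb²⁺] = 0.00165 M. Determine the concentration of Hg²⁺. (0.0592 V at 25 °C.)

0.032 M

From the Nernst equation, log Q = n(E° − E)/0.0592 = 2(0.98 − 1.018)/0.0592 = -1.284, so Q = 0.0520.
With Q = [Pb²⁺]/[Hg²⁺] and the known concentrations, [Hg²⁺] in the denominator gives [Hg²⁺] = 0.032 M.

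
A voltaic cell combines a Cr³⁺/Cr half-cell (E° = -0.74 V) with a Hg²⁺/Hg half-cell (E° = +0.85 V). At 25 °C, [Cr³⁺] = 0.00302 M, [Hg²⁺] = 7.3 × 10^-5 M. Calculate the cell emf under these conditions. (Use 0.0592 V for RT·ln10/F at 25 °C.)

1.52 V

The Hg²⁺/Hg couple has the higher reduction potential and acts as the cathode, so E°_cell = +0.85 − (-0.74) = 1.59 V.
Balancing electrons gives n = 6; the reaction quotient is Q = [Cr³⁺]^2/[Hg²⁺]^3 = 2.34 × 10^7.
At 25 °C, E = E° − (0.0592/n) log Q = 1.59 − (0.0592/6)(7.370) = 1.590 − 0.073 = 1.517 V.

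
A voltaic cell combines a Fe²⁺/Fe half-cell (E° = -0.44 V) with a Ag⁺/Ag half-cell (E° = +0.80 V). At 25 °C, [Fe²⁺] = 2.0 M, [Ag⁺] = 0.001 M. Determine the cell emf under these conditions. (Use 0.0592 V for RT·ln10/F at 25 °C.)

1.05 V

The Ag⁺/Ag couple has the higher reduction potential and acts as the cathode, so E°_cell = +0.80 − (-0.44) = 1.24 V.
Balancing electrons gives n = 2; the reaction quotient is Q = [Fe²⁺]/[Ag⁺]^2 = 2 × 10^6.
At 25 °C, E = E° − (0.0592/n) log Q = 1.24 − (0.0592/2)(6.301) = 1.240 − 0.187 = 1.053 V.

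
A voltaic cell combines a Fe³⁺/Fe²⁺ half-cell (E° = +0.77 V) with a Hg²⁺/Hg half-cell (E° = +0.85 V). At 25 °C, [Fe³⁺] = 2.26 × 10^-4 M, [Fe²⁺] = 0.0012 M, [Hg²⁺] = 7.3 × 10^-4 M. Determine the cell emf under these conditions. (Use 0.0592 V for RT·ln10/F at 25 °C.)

0.030 V

The Hg²⁺/Hg couple has the higher reduction potential and acts as the cathode, so E°_cell = +0.85 − (+0.77) = 0.08 V.
Balancing electrons gives n = 2; the reaction quotient is Q = [Fe³⁺]^2/([Fe²⁺]^2·[Hg²⁺]) = 48.6.
At 25 °C, E = E° − (0.0592/n) log Q = 0.08 − (0.0592/2)(1.687) = 0.080 − 0.050 = 0.030 V.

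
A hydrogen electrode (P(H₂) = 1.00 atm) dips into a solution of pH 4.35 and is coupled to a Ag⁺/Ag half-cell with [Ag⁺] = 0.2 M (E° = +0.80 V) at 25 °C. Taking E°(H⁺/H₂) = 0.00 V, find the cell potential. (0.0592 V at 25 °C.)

The Ag⁺/Ag couple is the cathode, so E°_cell = 0.80 V; n = 2.
[H⁺] = 10^(−4.35) = 4.5 × 10^-5 M, and Q = [H⁺]^2 / ([Ag⁺]^2·P(H₂)) = 4.99 × 10^-8.
E = E° − (0.0592/2) log Q = 0.80 − (0.0592/2)(-7.302) = 1.016 V.

1.02 V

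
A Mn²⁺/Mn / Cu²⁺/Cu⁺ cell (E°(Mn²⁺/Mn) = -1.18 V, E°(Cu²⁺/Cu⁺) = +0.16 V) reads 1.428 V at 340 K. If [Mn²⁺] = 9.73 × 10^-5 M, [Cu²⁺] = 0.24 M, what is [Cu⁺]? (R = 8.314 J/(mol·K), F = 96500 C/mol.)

1.2 M

From the Nernst equation, ln Q = nF(E° − E)/RT = 2×96500×(1.34 − 1.428)/(8.314×340) = -6.008, so Q = 0.00246.
With Q = [Mn²⁺]·[Cu⁺]^2/[Cu²⁺]^2 and the known concentrations, [Cu⁺]^2 in the numerator gives [Cu⁺] = 1.2 M.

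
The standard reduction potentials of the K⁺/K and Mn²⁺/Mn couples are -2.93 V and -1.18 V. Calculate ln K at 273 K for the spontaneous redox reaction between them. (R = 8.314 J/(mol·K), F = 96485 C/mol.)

E°_cell = -1.18 − (-2.93) = 1.75 V, with n = 2 electrons transferred.
At equilibrium E = 0, so the Nernst equation gives ln K = nFE°/RT = (2)(96485)(1.75)/((8.314)(273)) = 148.78.

ln K = 148.8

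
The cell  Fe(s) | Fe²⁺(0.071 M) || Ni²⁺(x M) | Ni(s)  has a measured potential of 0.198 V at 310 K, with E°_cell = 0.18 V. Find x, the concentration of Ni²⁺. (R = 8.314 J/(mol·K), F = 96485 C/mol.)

From the Nernst equation, ln Q = nF(E° − E)/RT = 2×96485×(0.18 − 0.198)/(8.314×310) = -1.348, so Q = 0.260.
With Q = [Fe²⁺]/[Ni²⁺] and the known concentrations, [Ni²⁺] in the denominator gives [Ni²⁺] = 0.27 M.

0.27 M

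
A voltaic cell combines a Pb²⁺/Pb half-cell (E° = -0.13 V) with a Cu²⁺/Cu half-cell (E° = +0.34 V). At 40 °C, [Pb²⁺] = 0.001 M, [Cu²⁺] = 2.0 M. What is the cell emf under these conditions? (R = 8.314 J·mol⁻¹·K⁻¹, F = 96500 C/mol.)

The Cu²⁺/Cu couple has the higher reduction potential and acts as the cathode, so E°_cell = +0.34 − (-0.13) = 0.47 V.
Balancing electrons gives n = 2; the reaction quotient is Q = [Pb²⁺]/[Cu²⁺] = 5 × 10^-4.
E = E° − (RT/nF) ln Q = 0.47 − (8.314×313)/(2×96500) × (-7.601) = 0.470 + 0.102 = 0.572 V.

0.572 V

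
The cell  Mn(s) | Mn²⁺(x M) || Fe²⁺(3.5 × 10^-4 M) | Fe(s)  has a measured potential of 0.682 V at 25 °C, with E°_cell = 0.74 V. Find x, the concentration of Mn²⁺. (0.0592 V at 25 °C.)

From the Nernst equation, log Q = n(E° − E)/0.0592 = 2(0.74 − 0.682)/0.0592 = 1.959, so Q = 91.1.
With Q = [Mn²⁺]/[Fe²⁺] and the known concentrations, [Mn²⁺] in the numerator gives [Mn²⁺] = 0.032 M.

0.032 M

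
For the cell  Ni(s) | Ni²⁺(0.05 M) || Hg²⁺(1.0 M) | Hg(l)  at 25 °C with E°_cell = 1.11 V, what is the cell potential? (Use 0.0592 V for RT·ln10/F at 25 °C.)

Balancing electrons gives n = 2; the reaction quotient is Q = [Ni²⁺]/[Hg²⁺] = 0.0500.
At 25 °C, E = E° − (0.0592/n) log Q = 1.11 − (0.0592/2)(-1.301) = 1.110 + 0.039 = 1.149 V.

1.15 V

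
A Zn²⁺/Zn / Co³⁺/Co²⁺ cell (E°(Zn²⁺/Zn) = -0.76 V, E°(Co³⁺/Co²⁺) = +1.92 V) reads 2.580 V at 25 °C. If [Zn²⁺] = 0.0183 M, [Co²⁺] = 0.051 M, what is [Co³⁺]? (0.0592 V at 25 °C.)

1.4 × 10^-4 M

From the Nernst equation, log Q = n(E° − E)/0.0592 = 2(2.68 − 2.580)/0.0592 = 3.378, so Q = 2390.
With Q = [Zn²⁺]·[Co²⁺]^2/[Co³⁺]^2 and the known concentrations, [Co³⁺]^2 in the denominator gives [Co³⁺] = 1.4 × 10^-4 M.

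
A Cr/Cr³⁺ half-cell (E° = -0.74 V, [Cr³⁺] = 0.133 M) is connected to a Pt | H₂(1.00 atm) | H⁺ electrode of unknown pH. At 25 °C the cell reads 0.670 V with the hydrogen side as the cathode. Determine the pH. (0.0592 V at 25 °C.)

pH = 1.47

E°_cell = 0.74 V and n = 6.
log Q = n(E° − E)/0.0592 = 6×(0.74 − 0.670)/0.0592 = 7.095.
With Q = [Cr³⁺]^2·P(H₂)^3 / [H⁺]^6, solving for [H⁺] gives log[H⁺] = -1.474, so pH = 1.47.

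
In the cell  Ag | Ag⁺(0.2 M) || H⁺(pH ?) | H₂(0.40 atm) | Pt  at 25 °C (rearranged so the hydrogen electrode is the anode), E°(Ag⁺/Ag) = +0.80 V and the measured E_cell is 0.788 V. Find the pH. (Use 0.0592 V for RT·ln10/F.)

E°_cell = 0.80 V and n = 2.
log Q = n(E° − E)/0.0592 = 2×(0.80 − 0.788)/0.0592 = 0.405.
With Q = [H⁺]^2 / ([Ag⁺]^2·P(H₂)), solving for [H⁺] gives log[H⁺] = -0.695, so pH = 0.70.

pH = 0.70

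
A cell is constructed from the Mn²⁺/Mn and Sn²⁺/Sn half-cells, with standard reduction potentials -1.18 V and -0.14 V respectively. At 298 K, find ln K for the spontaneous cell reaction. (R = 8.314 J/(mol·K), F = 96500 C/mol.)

ln K = 81.0

E°_cell = -0.14 − (-1.18) = 1.04 V, with n = 2 electrons transferred.
At equilibrium E = 0, so the Nernst equation gives ln K = nFE°/RT = (2)(96500)(1.04)/((8.314)(298)) = 81.01.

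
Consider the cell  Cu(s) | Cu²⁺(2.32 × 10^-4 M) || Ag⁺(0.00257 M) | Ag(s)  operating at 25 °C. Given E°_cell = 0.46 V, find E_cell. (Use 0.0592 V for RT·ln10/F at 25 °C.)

Balancing electrons gives n = 2; the reaction quotient is Q = [Cu²⁺]/[Ag⁺]^2 = 35.1.
At 25 °C, E = E° − (0.0592/n) log Q = 0.46 − (0.0592/2)(1.546) = 0.460 − 0.046 = 0.414 V.

0.414 V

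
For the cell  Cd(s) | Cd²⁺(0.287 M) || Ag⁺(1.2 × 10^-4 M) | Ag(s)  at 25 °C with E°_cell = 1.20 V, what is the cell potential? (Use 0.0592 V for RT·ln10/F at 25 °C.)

0.984 V

Balancing electrons gives n = 2; the reaction quotient is Q = [Cd²⁺]/[Ag⁺]^2 = 1.99 × 10^7.
At 25 °C, E = E° − (0.0592/n) log Q = 1.20 − (0.0592/2)(7.300) = 1.200 − 0.216 = 0.984 V.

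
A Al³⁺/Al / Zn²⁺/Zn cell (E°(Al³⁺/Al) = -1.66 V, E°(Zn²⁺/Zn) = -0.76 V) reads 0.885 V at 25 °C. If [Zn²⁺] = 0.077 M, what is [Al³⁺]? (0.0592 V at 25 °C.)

From the Nernst equation, log Q = n(E° − E)/0.0592 = 6(0.90 − 0.885)/0.0592 = 1.520, so Q = 33.1.
With Q = [Al³⁺]^2/[Zn²⁺]^3 and the known concentrations, [Al³⁺]^2 in the numerator gives [Al³⁺] = 0.12 M.

0.12 M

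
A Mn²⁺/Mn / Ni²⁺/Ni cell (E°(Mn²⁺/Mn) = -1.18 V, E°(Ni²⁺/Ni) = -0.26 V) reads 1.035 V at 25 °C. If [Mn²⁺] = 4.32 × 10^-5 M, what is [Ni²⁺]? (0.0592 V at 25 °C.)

From the Nernst equation, log Q = n(E° − E)/0.0592 = 2(0.92 − 1.035)/0.0592 = -3.885, so Q = 1.3 × 10^-4.
With Q = [Mn²⁺]/[Ni²⁺] and the known concentrations, [Ni²⁺] in the denominator gives [Ni²⁺] = 0.33 M.

0.33 M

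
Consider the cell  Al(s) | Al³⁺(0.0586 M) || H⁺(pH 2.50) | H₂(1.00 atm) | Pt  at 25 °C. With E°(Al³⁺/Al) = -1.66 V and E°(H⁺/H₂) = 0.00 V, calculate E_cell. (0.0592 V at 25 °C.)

1.54 V

The hydrogen couple is the cathode, so E°_cell = 1.66 V; n = 6.
[H⁺] = 10^(−2.50) = 0.0032 M, and Q = [Al³⁺]^2·P(H₂)^3 / [H⁺]^6 = 3.43 × 10^12.
E = E° − (0.0592/6) log Q = 1.66 − (0.0592/6)(12.536) = 1.536 V.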